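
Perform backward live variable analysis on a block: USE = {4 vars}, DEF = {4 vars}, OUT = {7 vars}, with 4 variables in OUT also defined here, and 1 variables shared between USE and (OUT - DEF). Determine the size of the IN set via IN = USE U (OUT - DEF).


OUT - DEF: 7 - 4 = 3
|IN| = |USE| + |OUT - DEF| - |USE ∩ (OUT - DEF)| = 4 + 3 - 1 = 6

6


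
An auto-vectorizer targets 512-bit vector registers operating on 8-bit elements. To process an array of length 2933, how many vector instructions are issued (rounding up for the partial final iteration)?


Width = 512 / 8 = 64 elements per vector op
Iterations = ceil(2933 / 64) = 46

46


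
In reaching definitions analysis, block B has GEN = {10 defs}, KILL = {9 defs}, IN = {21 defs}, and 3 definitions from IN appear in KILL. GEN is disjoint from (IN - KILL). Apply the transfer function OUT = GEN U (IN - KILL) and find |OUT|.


IN - KILL: 21 - 3 = 18 surviving definitions
OUT = GEN + surviving = 10 + 18 = 28

28


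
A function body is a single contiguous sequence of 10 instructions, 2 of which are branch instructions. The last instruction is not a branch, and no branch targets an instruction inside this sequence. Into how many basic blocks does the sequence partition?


With no in-sequence branch targets, the leaders are the first instruction plus the instruction after each branch.
Number of basic blocks = branches + 1
= 2 + 1 = 3

3


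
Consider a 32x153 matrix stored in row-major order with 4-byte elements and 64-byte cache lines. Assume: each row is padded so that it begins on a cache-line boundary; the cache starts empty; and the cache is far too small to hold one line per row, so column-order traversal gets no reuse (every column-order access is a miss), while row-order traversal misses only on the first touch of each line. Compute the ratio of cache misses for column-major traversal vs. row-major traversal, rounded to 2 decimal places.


Each row occupies 153 * 4 = 612 bytes and starts on a line boundary, so it spans ceil(612 / 64) = 10 cache lines.
Row-major traversal misses (one per line touched): 32 * ceil(153 * 4 / 64) = 320
Column-major traversal misses (no reuse, every access misses): 32 * 153 = 4896
Ratio = 4896 / 320 = 15.3

15.3


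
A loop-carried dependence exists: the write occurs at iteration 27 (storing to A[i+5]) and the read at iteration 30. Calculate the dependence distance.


Distance = read iteration - write iteration
= 30 - 27 = 3

3


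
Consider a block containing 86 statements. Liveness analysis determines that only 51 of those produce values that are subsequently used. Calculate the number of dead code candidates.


Dead code = total statements - live definitions
= 86 - 51 = 35

35


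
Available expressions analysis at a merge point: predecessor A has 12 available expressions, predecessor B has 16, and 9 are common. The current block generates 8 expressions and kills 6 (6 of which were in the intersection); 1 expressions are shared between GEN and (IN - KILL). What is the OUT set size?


IN = intersection of predecessors = 9
IN - KILL = 9 - 6 = 3
|OUT| = |GEN| + |IN - KILL| - |GEN ∩ (IN - KILL)| = 8 + 3 - 1 = 10

10


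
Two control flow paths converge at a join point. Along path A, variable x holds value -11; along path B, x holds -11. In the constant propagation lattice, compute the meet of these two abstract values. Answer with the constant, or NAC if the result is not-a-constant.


Meet operation: if both paths give the same constant, result is that constant; if they differ, result is NAC (not-a-constant).
Path A: -11, Path B: -11 -> equal
Result: constant -> -11

-11


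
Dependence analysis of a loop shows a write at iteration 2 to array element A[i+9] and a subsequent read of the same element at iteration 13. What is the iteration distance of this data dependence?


Distance = read iteration - write iteration
= 13 - 2 = 11

11


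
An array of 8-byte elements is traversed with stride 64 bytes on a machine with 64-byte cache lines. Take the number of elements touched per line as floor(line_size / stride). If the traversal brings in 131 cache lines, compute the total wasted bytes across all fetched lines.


Elements per line = floor(64 / 64) = 1
Bytes used per line = 1 * 8 = 8
Wasted per line = 64 - 8 = 56
Total wasted = 56 * 131 = 7336

7336


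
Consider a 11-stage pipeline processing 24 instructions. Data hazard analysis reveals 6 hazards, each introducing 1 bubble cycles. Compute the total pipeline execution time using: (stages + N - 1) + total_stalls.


Base cycles = 11 + 24 - 1 = 34
Total stalls = 6 * 1 = 6
Total = 34 + 6 = 40

40


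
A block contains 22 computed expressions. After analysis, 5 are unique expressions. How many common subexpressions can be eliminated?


CSE count = total expressions - unique expressions
= 22 - 5 = 17

17


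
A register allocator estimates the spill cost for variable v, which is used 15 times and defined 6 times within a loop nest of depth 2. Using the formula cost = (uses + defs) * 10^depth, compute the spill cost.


uses + defs = 15 + 6 = 21
10^2 = 100
Spill cost = 21 * 100 = 2100

2100


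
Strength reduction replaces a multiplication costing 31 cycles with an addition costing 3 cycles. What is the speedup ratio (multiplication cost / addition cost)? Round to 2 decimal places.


Ratio = mult_cost / add_cost = 31 / 3 = 10.33

10.33


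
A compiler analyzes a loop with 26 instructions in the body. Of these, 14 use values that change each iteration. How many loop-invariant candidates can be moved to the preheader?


Invariant candidates = total - loop-dependent
= 26 - 14 = 12

12


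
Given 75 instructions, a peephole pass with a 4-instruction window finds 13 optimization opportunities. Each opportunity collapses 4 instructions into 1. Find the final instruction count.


Each match removes 3 instructions.
Total removed = 13 * 3 = 39
Remaining = 75 - 39 = 36

36


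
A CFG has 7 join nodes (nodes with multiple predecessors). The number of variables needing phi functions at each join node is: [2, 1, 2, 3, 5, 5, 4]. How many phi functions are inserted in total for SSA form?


Total phi functions = sum of phi functions at each join node
= 2 + 1 + 2 + 3 + 5 + 5 + 4 = 22

22


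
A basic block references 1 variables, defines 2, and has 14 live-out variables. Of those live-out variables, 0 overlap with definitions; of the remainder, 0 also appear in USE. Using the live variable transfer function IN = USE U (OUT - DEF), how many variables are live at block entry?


OUT - DEF: 14 - 0 = 14
|IN| = |USE| + |OUT - DEF| - |USE ∩ (OUT - DEF)| = 1 + 14 - 0 = 15

15


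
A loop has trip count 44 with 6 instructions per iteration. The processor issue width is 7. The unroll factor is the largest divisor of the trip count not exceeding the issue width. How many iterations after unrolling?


Largest divisor of 44 <= 7 is 4
New iterations = 44 / 4 = 11

11


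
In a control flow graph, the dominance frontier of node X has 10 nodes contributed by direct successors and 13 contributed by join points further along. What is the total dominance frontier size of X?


DF(X) = direct successor contributions + join point contributions
= 10 + 13 = 23

23


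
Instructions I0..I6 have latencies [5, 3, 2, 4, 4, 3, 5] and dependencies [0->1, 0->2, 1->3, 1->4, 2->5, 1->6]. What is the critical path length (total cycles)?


Compute longest path through dependency graph: dist(Ik) = max over predecessors of dist + latency(Ik).
dist(I0) = latency 5 = 5
dist(I1) = dist(I0) + 3 = 5 + 3 = 8
dist(I2) = dist(I0) + 2 = 5 + 2 = 7
dist(I3) = dist(I1) + 4 = 8 + 4 = 12
dist(I4) = dist(I1) + 4 = 8 + 4 = 12
dist(I5) = dist(I2) + 3 = 7 + 3 = 10
dist(I6) = dist(I1) + 5 = 8 + 5 = 13
Critical path = max dist = 13

13


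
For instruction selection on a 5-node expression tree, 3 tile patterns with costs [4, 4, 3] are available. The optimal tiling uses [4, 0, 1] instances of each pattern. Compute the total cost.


Total cost = sum(count_i * cost_i)
= 4*4 + 0*4 + 1*3
= 19

19


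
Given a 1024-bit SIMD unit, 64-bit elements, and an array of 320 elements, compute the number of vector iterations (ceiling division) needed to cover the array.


Width = 1024 / 64 = 16 elements per vector op
Iterations = ceil(320 / 16) = 20

20


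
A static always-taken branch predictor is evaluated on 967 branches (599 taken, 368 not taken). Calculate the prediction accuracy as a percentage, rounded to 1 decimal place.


Predictor: always-taken
Correct predictions = 599
Accuracy = 599 / 967 * 100 = 61.9%

61.9


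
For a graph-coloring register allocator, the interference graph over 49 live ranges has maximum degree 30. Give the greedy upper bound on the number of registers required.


Greedy coloring never needs more than (max_degree + 1) colors: when coloring a vertex, at most max_degree neighbors are already colored.
Upper bound = 30 + 1 = 31

31


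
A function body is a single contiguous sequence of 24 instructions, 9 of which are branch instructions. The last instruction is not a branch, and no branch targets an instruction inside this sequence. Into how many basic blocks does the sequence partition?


With no in-sequence branch targets, the leaders are the first instruction plus the instruction after each branch.
Number of basic blocks = branches + 1
= 9 + 1 = 10

10


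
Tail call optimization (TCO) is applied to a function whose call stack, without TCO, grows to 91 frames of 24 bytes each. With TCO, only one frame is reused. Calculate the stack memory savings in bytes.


Without TCO: 91 * 24 = 2184 bytes
With TCO: reuse 1 frame = 24 bytes
Savings = 2184 - 24 = 2160

2160


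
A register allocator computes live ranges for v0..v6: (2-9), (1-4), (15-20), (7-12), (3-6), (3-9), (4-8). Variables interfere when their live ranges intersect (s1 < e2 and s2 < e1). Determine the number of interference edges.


Check all pairs for overlapping intervals.
Two intervals (s1,e1) and (s2,e2) overlap if s1 < e2 and s2 < e1.
v0 (2-9) vs v1..v6: overlaps v1, v3, v4, v5, v6 -> 5
v1 (1-4) vs v2..v6: overlaps v4, v5 -> 2
v2 (15-20) vs v3..v6: overlaps none -> 0
v3 (7-12) vs v4..v6: overlaps v5, v6 -> 2
v4 (3-6) vs v5..v6: overlaps v5, v6 -> 2
v5 (3-9) vs v6: overlaps v6 -> 1
Total overlapping pairs = 5 + 2 + 0 + 2 + 2 + 1 = 12

12


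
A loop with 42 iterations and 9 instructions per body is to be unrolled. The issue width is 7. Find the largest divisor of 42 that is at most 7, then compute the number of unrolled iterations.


Largest divisor of 42 <= 7 is 7
New iterations = 42 / 7 = 6

6


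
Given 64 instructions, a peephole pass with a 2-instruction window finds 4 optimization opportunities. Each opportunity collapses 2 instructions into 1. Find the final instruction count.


Each match removes 1 instructions.
Total removed = 4 * 1 = 4
Remaining = 64 - 4 = 60

60


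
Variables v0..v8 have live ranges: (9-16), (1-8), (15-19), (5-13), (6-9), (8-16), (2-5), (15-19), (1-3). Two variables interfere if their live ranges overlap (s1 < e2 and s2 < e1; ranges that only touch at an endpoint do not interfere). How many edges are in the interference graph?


Check all pairs for overlapping intervals.
Two intervals (s1,e1) and (s2,e2) overlap if s1 < e2 and s2 < e1.
v0 (9-16) vs v1..v8: overlaps v2, v3, v5, v7 -> 4
v1 (1-8) vs v2..v8: overlaps v3, v4, v6, v8 -> 4
v2 (15-19) vs v3..v8: overlaps v5, v7 -> 2
v3 (5-13) vs v4..v8: overlaps v4, v5 -> 2
v4 (6-9) vs v5..v8: overlaps v5 -> 1
v5 (8-16) vs v6..v8: overlaps v7 -> 1
v6 (2-5) vs v7..v8: overlaps v8 -> 1
v7 (15-19) vs v8: overlaps none -> 0
Total overlapping pairs = 4 + 4 + 2 + 2 + 1 + 1 + 1 + 0 = 15

15


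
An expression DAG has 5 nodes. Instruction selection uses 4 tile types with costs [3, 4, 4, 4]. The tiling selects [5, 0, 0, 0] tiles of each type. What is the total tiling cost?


Total cost = sum(count_i * cost_i)
= 5*3 + 0*4 + 0*4 + 0*4
= 15

15


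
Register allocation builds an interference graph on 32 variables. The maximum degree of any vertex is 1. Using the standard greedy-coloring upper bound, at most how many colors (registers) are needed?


Greedy coloring never needs more than (max_degree + 1) colors: when coloring a vertex, at most max_degree neighbors are already colored.
Upper bound = 1 + 1 = 2

2


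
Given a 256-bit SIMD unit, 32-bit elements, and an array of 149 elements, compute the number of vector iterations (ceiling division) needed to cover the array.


Width = 256 / 32 = 8 elements per vector op
Iterations = ceil(149 / 8) = 19

19


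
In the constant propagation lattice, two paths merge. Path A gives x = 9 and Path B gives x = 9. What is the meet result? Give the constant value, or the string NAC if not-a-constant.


Meet operation: if both paths give the same constant, result is that constant; if they differ, result is NAC (not-a-constant).
Path A: 9, Path B: 9 -> equal
Result: constant -> 9

9


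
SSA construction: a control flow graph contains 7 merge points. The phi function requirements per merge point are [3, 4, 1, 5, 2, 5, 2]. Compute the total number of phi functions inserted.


Total phi functions = sum of phi functions at each join node
= 3 + 4 + 1 + 5 + 2 + 5 + 2 = 22

22


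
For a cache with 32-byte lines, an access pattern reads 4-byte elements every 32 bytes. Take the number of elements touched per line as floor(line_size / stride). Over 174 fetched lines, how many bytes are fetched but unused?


Elements per line = floor(32 / 32) = 1
Bytes used per line = 1 * 4 = 4
Wasted per line = 32 - 4 = 28
Total wasted = 28 * 174 = 4872

4872


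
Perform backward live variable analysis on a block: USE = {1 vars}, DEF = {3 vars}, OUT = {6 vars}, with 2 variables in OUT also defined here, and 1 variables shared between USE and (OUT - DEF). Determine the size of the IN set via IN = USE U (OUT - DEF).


OUT - DEF: 6 - 2 = 4
|IN| = |USE| + |OUT - DEF| - |USE ∩ (OUT - DEF)| = 1 + 4 - 1 = 4

4


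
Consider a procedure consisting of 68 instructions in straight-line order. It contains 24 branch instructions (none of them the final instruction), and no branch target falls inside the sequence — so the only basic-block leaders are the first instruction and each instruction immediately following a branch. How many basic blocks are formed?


With no in-sequence branch targets, the leaders are the first instruction plus the instruction after each branch.
Number of basic blocks = branches + 1
= 24 + 1 = 25

25


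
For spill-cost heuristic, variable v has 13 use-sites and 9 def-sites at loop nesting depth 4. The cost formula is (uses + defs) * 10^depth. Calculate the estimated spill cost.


uses + defs = 13 + 9 = 22
10^4 = 10000
Spill cost = 22 * 10000 = 220000

220000


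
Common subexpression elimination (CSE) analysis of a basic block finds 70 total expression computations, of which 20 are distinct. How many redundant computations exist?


CSE count = total expressions - unique expressions
= 70 - 20 = 50

50


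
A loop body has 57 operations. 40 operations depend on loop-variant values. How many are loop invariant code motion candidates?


Invariant candidates = total - loop-dependent
= 57 - 40 = 17

17


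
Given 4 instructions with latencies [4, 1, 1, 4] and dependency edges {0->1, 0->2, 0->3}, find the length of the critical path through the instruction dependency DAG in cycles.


Compute longest path through dependency graph: dist(Ik) = max over predecessors of dist + latency(Ik).
dist(I0) = latency 4 = 4
dist(I1) = dist(I0) + 1 = 4 + 1 = 5
dist(I2) = dist(I0) + 1 = 4 + 1 = 5
dist(I3) = dist(I0) + 4 = 4 + 4 = 8
Critical path = max dist = 8

8


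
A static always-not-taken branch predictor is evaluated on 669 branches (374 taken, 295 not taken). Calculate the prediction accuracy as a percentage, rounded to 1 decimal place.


Predictor: always-not-taken
Correct predictions = 295
Accuracy = 295 / 669 * 100 = 44.1%

44.1


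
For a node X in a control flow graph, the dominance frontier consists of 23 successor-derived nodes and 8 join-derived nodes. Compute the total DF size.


DF(X) = direct successor contributions + join point contributions
= 23 + 8 = 31

31


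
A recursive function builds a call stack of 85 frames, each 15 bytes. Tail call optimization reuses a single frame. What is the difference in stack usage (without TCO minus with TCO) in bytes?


Without TCO: 85 * 15 = 1275 bytes
With TCO: reuse 1 frame = 15 bytes
Savings = 1275 - 15 = 1260

1260


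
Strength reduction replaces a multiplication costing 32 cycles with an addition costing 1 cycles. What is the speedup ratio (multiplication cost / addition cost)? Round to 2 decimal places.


Ratio = mult_cost / add_cost = 32 / 1 = 32.0

32.0


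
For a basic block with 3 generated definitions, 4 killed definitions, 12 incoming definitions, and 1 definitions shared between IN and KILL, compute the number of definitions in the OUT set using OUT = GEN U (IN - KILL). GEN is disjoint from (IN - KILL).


IN - KILL: 12 - 1 = 11 surviving definitions
OUT = GEN + surviving = 3 + 11 = 14

14


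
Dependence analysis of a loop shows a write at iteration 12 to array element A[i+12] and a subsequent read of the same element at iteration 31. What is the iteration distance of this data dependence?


Distance = read iteration - write iteration
= 31 - 12 = 19

19


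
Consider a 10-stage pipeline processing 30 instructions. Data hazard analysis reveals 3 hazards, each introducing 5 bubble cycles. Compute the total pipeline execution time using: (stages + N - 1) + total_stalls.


Base cycles = 10 + 30 - 1 = 39
Total stalls = 3 * 5 = 15
Total = 39 + 15 = 54

54


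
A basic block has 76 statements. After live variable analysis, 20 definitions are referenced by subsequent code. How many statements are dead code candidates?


Dead code = total statements - live definitions
= 76 - 20 = 56

56


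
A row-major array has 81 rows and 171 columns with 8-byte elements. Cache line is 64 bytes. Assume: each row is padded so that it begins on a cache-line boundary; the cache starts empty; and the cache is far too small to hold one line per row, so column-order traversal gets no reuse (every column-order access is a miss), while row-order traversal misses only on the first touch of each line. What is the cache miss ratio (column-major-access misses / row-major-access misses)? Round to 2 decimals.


Each row occupies 171 * 8 = 1368 bytes and starts on a line boundary, so it spans ceil(1368 / 64) = 22 cache lines.
Row-major traversal misses (one per line touched): 81 * ceil(171 * 8 / 64) = 1782
Column-major traversal misses (no reuse, every access misses): 81 * 171 = 13851
Ratio = 13851 / 1782 = 7.77

7.77


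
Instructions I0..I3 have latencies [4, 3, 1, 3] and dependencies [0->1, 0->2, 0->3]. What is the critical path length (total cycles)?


Compute longest path through dependency graph: dist(Ik) = max over predecessors of dist + latency(Ik).
dist(I0) = latency 4 = 4
dist(I1) = dist(I0) + 3 = 4 + 3 = 7
dist(I2) = dist(I0) + 1 = 4 + 1 = 5
dist(I3) = dist(I0) + 3 = 4 + 3 = 7
Critical path = max dist = 7

7


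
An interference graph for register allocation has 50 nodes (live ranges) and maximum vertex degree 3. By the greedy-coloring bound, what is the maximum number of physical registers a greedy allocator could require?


Greedy coloring never needs more than (max_degree + 1) colors: when coloring a vertex, at most max_degree neighbors are already colored.
Upper bound = 3 + 1 = 4

4


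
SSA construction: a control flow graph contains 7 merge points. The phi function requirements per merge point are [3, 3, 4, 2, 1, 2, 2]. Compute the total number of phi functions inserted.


Total phi functions = sum of phi functions at each join node
= 3 + 3 + 4 + 2 + 1 + 2 + 2 = 17

17


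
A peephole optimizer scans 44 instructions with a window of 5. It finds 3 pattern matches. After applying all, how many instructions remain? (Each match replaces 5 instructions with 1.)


Each match removes 4 instructions.
Total removed = 3 * 4 = 12
Remaining = 44 - 12 = 32

32


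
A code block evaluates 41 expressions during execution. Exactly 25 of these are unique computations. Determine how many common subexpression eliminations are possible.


CSE count = total expressions - unique expressions
= 41 - 25 = 16

16


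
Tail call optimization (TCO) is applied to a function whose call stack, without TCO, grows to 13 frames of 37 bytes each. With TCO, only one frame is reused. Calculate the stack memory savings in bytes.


Without TCO: 13 * 37 = 481 bytes
With TCO: reuse 1 frame = 37 bytes
Savings = 481 - 37 = 444

444


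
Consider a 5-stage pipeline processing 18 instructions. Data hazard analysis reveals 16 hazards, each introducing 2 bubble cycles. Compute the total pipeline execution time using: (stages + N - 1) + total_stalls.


Base cycles = 5 + 18 - 1 = 22
Total stalls = 16 * 2 = 32
Total = 22 + 32 = 54

54


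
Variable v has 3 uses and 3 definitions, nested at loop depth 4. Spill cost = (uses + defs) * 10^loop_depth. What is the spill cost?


uses + defs = 3 + 3 = 6
10^4 = 10000
Spill cost = 6 * 10000 = 60000

60000


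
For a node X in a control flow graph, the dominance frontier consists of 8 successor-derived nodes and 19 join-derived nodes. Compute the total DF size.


DF(X) = direct successor contributions + join point contributions
= 8 + 19 = 27

27


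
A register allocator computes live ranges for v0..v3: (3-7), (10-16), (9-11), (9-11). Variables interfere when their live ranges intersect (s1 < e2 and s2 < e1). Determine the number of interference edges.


Check all pairs for overlapping intervals.
Two intervals (s1,e1) and (s2,e2) overlap if s1 < e2 and s2 < e1.
v0 (3-7) vs v1..v3: overlaps none -> 0
v1 (10-16) vs v2..v3: overlaps v2, v3 -> 2
v2 (9-11) vs v3: overlaps v3 -> 1
Total overlapping pairs = 0 + 2 + 1 = 3

3


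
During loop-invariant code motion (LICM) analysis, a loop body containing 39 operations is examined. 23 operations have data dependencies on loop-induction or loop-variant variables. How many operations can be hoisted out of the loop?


Invariant candidates = total - loop-dependent
= 39 - 23 = 16

16


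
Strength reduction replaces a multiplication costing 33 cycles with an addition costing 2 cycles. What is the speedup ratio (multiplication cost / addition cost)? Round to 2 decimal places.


Ratio = mult_cost / add_cost = 33 / 2 = 16.5

16.5


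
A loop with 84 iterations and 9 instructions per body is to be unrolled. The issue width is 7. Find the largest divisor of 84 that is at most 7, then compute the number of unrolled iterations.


Largest divisor of 84 <= 7 is 7
New iterations = 84 / 7 = 12

12


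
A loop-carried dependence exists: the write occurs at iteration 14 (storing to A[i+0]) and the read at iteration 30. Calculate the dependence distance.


Distance = read iteration - write iteration
= 30 - 14 = 16

16


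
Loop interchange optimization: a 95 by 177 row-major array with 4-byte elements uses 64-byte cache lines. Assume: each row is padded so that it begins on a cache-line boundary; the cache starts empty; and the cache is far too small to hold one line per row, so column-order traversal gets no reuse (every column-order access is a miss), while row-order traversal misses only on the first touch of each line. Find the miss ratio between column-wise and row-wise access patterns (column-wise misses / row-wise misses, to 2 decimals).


Each row occupies 177 * 4 = 708 bytes and starts on a line boundary, so it spans ceil(708 / 64) = 12 cache lines.
Row-major traversal misses (one per line touched): 95 * ceil(177 * 4 / 64) = 1140
Column-major traversal misses (no reuse, every access misses): 95 * 177 = 16815
Ratio = 16815 / 1140 = 14.75

14.75


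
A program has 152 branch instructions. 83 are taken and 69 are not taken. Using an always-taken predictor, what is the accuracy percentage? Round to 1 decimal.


Predictor: always-taken
Correct predictions = 83
Accuracy = 83 / 152 * 100 = 54.6%

54.6


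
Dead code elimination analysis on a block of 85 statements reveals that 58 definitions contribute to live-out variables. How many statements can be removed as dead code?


Dead code = total statements - live definitions
= 85 - 58 = 27

27


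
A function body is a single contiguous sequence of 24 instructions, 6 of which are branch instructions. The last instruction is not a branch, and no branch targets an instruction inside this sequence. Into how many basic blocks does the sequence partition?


With no in-sequence branch targets, the leaders are the first instruction plus the instruction after each branch.
Number of basic blocks = branches + 1
= 6 + 1 = 7

7


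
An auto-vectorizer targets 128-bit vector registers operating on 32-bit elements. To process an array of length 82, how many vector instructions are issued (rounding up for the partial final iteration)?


Width = 128 / 32 = 4 elements per vector op
Iterations = ceil(82 / 4) = 21

21


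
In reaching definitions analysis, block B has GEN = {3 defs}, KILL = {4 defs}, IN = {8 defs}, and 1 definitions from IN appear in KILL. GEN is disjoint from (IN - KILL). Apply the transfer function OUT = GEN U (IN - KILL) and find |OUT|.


IN - KILL: 8 - 1 = 7 surviving definitions
OUT = GEN + surviving = 3 + 7 = 10

10


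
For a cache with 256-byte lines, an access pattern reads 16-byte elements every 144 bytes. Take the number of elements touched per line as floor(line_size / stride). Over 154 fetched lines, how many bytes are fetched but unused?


Elements per line = floor(256 / 144) = 1
Bytes used per line = 1 * 16 = 16
Wasted per line = 256 - 16 = 240
Total wasted = 240 * 154 = 36960

36960


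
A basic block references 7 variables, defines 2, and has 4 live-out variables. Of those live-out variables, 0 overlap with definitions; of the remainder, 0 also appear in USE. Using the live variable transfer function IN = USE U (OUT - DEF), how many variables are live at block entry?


OUT - DEF: 4 - 0 = 4
|IN| = |USE| + |OUT - DEF| - |USE ∩ (OUT - DEF)| = 7 + 4 - 0 = 11

11


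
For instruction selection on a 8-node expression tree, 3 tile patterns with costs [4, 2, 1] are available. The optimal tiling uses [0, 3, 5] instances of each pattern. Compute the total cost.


Total cost = sum(count_i * cost_i)
= 0*4 + 3*2 + 5*1
= 11

11


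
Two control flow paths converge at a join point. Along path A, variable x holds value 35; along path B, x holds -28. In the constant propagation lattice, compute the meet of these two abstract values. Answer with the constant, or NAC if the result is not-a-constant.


Meet operation: if both paths give the same constant, result is that constant; if they differ, result is NAC (not-a-constant).
Path A: 35, Path B: -28 -> differ
Result: not-a-constant -> NAC

NAC


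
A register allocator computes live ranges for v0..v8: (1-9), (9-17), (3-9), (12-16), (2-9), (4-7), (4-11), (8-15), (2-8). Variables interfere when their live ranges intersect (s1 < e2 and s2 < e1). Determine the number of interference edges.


Check all pairs for overlapping intervals.
Two intervals (s1,e1) and (s2,e2) overlap if s1 < e2 and s2 < e1.
v0 (1-9) vs v1..v8: overlaps v2, v4, v5, v6, v7, v8 -> 6
v1 (9-17) vs v2..v8: overlaps v3, v6, v7 -> 3
v2 (3-9) vs v3..v8: overlaps v4, v5, v6, v7, v8 -> 5
v3 (12-16) vs v4..v8: overlaps v7 -> 1
v4 (2-9) vs v5..v8: overlaps v5, v6, v7, v8 -> 4
v5 (4-7) vs v6..v8: overlaps v6, v8 -> 2
v6 (4-11) vs v7..v8: overlaps v7, v8 -> 2
v7 (8-15) vs v8: overlaps none -> 0
Total overlapping pairs = 6 + 3 + 5 + 1 + 4 + 2 + 2 + 0 = 23

23


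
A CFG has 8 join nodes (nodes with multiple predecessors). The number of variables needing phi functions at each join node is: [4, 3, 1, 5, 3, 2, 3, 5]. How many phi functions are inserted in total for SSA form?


Total phi functions = sum of phi functions at each join node
= 4 + 3 + 1 + 5 + 3 + 2 + 3 + 5 = 26

26


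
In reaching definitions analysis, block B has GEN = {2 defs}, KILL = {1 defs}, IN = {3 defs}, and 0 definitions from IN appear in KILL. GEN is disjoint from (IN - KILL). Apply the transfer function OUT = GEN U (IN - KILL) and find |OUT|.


IN - KILL: 3 - 0 = 3 surviving definitions
OUT = GEN + surviving = 2 + 3 = 5

5


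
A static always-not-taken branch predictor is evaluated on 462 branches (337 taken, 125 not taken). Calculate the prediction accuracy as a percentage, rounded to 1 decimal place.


Predictor: always-not-taken
Correct predictions = 125
Accuracy = 125 / 462 * 100 = 27.1%

27.1


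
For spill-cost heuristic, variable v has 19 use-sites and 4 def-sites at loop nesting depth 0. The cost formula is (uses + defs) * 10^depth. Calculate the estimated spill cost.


uses + defs = 19 + 4 = 23
10^0 = 1
Spill cost = 23 * 1 = 23

23


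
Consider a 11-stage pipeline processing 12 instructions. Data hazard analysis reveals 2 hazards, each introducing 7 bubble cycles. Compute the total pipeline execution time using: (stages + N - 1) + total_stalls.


Base cycles = 11 + 12 - 1 = 22
Total stalls = 2 * 7 = 14
Total = 22 + 14 = 36

36


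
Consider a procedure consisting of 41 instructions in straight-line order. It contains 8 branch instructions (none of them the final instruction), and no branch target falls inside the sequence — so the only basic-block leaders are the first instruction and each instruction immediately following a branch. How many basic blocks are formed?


With no in-sequence branch targets, the leaders are the first instruction plus the instruction after each branch.
Number of basic blocks = branches + 1
= 8 + 1 = 9

9


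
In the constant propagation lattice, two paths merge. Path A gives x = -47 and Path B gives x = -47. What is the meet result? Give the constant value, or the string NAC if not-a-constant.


Meet operation: if both paths give the same constant, result is that constant; if they differ, result is NAC (not-a-constant).
Path A: -47, Path B: -47 -> equal
Result: constant -> -47

-47


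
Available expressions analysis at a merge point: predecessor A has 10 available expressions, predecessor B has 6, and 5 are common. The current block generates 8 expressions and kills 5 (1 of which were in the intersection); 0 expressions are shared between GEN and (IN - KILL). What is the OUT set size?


IN = intersection of predecessors = 5
IN - KILL = 5 - 1 = 4
|OUT| = |GEN| + |IN - KILL| - |GEN ∩ (IN - KILL)| = 8 + 4 - 0 = 12

12


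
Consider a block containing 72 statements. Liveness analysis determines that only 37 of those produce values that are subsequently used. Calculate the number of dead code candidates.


Dead code = total statements - live definitions
= 72 - 37 = 35

35


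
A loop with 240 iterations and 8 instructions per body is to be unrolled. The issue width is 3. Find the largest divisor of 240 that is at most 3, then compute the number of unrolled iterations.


Largest divisor of 240 <= 3 is 3
New iterations = 240 / 3 = 80

80


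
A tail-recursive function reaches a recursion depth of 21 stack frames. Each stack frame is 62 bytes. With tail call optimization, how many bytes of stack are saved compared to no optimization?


Without TCO: 21 * 62 = 1302 bytes
With TCO: reuse 1 frame = 62 bytes
Savings = 1302 - 62 = 1240

1240


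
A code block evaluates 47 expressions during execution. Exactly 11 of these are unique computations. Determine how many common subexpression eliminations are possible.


CSE count = total expressions - unique expressions
= 47 - 11 = 36

36


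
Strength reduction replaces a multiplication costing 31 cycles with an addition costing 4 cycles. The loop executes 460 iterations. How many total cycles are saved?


Per-iteration saving = 31 - 4 = 27
Total saved = 460 * 27 = 12420

12420


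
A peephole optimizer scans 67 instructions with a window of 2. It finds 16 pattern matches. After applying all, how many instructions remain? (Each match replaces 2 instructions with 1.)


Each match removes 1 instructions.
Total removed = 16 * 1 = 16
Remaining = 67 - 16 = 51

51


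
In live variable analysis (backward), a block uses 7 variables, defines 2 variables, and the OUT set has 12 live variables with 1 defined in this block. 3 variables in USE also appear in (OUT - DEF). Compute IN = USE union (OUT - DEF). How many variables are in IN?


OUT - DEF: 12 - 1 = 11
|IN| = |USE| + |OUT - DEF| - |USE ∩ (OUT - DEF)| = 7 + 11 - 3 = 15

15


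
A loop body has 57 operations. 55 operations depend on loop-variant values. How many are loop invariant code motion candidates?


Invariant candidates = total - loop-dependent
= 57 - 55 = 2

2


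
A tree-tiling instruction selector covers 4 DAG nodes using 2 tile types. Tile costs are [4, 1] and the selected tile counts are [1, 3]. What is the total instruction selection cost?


Total cost = sum(count_i * cost_i)
= 1*4 + 3*1
= 7

7


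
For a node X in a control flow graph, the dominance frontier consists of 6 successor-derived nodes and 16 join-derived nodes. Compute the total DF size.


DF(X) = direct successor contributions + join point contributions
= 6 + 16 = 22

22


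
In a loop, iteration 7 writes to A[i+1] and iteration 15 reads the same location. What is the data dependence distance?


Distance = read iteration - write iteration
= 15 - 7 = 8

8


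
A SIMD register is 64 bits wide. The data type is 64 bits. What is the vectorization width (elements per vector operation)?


Width = SIMD bits / data type bits
= 64 / 64 = 1

1


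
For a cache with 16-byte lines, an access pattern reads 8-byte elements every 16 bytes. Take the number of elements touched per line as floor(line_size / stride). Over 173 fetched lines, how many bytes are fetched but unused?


Elements per line = floor(16 / 16) = 1
Bytes used per line = 1 * 8 = 8
Wasted per line = 16 - 8 = 8
Total wasted = 8 * 173 = 1384

1384


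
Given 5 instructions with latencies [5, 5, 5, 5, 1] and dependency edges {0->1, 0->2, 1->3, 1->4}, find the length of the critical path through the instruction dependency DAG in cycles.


Compute longest path through dependency graph: dist(Ik) = max over predecessors of dist + latency(Ik).
dist(I0) = latency 5 = 5
dist(I1) = dist(I0) + 5 = 5 + 5 = 10
dist(I2) = dist(I0) + 5 = 5 + 5 = 10
dist(I3) = dist(I1) + 5 = 10 + 5 = 15
dist(I4) = dist(I1) + 1 = 10 + 1 = 11
Critical path = max dist = 15

15


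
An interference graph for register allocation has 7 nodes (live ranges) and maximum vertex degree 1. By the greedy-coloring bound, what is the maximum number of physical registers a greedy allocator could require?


Greedy coloring never needs more than (max_degree + 1) colors: when coloring a vertex, at most max_degree neighbors are already colored.
Upper bound = 1 + 1 = 2

2


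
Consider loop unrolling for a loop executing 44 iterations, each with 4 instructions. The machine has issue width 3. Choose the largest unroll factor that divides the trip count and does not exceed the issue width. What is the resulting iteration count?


Largest divisor of 44 <= 3 is 2
New iterations = 44 / 2 = 22

22


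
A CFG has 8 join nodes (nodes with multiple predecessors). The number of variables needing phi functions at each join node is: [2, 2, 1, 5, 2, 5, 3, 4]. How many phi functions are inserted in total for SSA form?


Total phi functions = sum of phi functions at each join node
= 2 + 2 + 1 + 5 + 2 + 5 + 3 + 4 = 24

24


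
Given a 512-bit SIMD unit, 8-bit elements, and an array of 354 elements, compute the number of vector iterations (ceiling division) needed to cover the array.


Width = 512 / 8 = 64 elements per vector op
Iterations = ceil(354 / 64) = 6

6


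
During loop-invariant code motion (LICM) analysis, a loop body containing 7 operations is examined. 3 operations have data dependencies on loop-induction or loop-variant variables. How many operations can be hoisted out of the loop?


Invariant candidates = total - loop-dependent
= 7 - 3 = 4

4


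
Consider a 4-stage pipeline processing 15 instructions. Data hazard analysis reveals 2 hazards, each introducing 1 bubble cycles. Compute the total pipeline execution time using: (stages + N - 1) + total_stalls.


Base cycles = 4 + 15 - 1 = 18
Total stalls = 2 * 1 = 2
Total = 18 + 2 = 20

20


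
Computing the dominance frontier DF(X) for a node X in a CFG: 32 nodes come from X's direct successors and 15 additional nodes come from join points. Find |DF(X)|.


DF(X) = direct successor contributions + join point contributions
= 32 + 15 = 47

47


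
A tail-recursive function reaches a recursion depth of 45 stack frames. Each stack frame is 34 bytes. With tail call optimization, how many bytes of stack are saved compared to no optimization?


Without TCO: 45 * 34 = 1530 bytes
With TCO: reuse 1 frame = 34 bytes
Savings = 1530 - 34 = 1496

1496


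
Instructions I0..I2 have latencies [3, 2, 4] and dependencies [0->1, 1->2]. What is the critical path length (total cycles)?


Compute longest path through dependency graph: dist(Ik) = max over predecessors of dist + latency(Ik).
dist(I0) = latency 3 = 3
dist(I1) = dist(I0) + 2 = 3 + 2 = 5
dist(I2) = dist(I1) + 4 = 5 + 4 = 9
Critical path = max dist = 9

9


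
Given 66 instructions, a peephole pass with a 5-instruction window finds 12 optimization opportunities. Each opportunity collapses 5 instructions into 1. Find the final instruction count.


Each match removes 4 instructions.
Total removed = 12 * 4 = 48
Remaining = 66 - 48 = 18

18


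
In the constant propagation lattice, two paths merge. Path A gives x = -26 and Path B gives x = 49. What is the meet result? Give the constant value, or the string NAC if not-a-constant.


Meet operation: if both paths give the same constant, result is that constant; if they differ, result is NAC (not-a-constant).
Path A: -26, Path B: 49 -> differ
Result: not-a-constant -> NAC

NAC


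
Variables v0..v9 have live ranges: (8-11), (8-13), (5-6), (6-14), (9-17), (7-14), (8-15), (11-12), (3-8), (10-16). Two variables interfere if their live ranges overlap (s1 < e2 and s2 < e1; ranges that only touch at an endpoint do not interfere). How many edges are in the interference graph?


Check all pairs for overlapping intervals.
Two intervals (s1,e1) and (s2,e2) overlap if s1 < e2 and s2 < e1.
v0 (8-11) vs v1..v9: overlaps v1, v3, v4, v5, v6, v9 -> 6
v1 (8-13) vs v2..v9: overlaps v3, v4, v5, v6, v7, v9 -> 6
v2 (5-6) vs v3..v9: overlaps v8 -> 1
v3 (6-14) vs v4..v9: overlaps v4, v5, v6, v7, v8, v9 -> 6
v4 (9-17) vs v5..v9: overlaps v5, v6, v7, v9 -> 4
v5 (7-14) vs v6..v9: overlaps v6, v7, v8, v9 -> 4
v6 (8-15) vs v7..v9: overlaps v7, v9 -> 2
v7 (11-12) vs v8..v9: overlaps v9 -> 1
v8 (3-8) vs v9: overlaps none -> 0
Total overlapping pairs = 6 + 6 + 1 + 6 + 4 + 4 + 2 + 1 + 0 = 30

30


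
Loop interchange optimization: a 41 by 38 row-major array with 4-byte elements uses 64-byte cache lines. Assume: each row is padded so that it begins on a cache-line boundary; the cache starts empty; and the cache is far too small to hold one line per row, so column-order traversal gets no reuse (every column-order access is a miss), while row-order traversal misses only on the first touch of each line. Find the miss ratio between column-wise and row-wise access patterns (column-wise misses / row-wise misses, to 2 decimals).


Each row occupies 38 * 4 = 152 bytes and starts on a line boundary, so it spans ceil(152 / 64) = 3 cache lines.
Row-major traversal misses (one per line touched): 41 * ceil(38 * 4 / 64) = 123
Column-major traversal misses (no reuse, every access misses): 41 * 38 = 1558
Ratio = 1558 / 123 = 12.67

12.67


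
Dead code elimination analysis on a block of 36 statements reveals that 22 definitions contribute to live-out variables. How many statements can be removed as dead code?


Dead code = total statements - live definitions
= 36 - 22 = 14

14
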